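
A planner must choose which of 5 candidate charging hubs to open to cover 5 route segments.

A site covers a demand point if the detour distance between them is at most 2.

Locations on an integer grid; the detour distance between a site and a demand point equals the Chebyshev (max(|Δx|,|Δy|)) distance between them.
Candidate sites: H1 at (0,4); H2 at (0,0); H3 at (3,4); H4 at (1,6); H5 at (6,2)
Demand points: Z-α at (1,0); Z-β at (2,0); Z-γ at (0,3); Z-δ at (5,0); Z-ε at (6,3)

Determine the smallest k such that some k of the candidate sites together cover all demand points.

3

Coverage sets (demand points within 2 of each site):
  H1: {Z-γ}
  H2: {Z-α, Z-β}
  H3: {}
  H4: {}
  H5: {Z-δ, Z-ε}
No 2 sites suffice: every size-2 union leaves at least one demand point uncovered.
But {H1, H2, H5} covers everything, so the minimum is 3.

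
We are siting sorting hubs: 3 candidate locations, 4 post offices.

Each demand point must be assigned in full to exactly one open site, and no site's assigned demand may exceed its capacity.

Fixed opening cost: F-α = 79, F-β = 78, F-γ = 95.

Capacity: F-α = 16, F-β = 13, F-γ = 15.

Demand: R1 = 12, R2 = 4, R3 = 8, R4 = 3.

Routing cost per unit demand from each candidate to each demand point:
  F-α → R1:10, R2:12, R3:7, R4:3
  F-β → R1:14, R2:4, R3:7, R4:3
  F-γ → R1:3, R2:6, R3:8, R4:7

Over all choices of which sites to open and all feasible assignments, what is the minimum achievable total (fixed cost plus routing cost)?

Open {F-β, F-γ}; cheapest assignment that respects the capacities:
  F-β (cap 13, load 12): R2, R3 — cost 4×4 + 8×7 = 72
  F-γ (cap 15, load 15): R1, R4 — cost 12×3 + 3×7 = 57
  Shipping 129, fixed 173 → total 302.
  Any other capacity-feasible assignment to {F-β, F-γ} ships for at least 129.
Compare {F-α, F-γ}: its best feasible assignment gives total 323.
Compare {F-α, F-β}: its best feasible assignment gives total 358.
Every other set of open sites that can feasibly serve all demand totals ≥ 323 even under its best assignment. Minimum: 302.

302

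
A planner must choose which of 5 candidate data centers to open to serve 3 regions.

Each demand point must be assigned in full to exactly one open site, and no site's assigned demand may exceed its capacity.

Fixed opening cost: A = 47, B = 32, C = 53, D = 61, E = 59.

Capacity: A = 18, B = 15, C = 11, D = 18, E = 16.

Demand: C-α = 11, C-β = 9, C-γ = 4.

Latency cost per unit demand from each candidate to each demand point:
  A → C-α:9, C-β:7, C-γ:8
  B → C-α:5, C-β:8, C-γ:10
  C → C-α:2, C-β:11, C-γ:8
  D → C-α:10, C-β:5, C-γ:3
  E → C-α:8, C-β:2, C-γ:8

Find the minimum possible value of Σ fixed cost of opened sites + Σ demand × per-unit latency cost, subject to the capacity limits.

184

Open {C, E}; cheapest assignment that respects the capacities:
  C (cap 11, load 11): C-α — cost 11×2 = 22
  E (cap 16, load 13): C-β, C-γ — cost 9×2 + 4×8 = 50
  Shipping 72, fixed 112 → total 184.
  Any other capacity-feasible assignment to {C, E} ships for at least 72.
Compare {C, D}: its best feasible assignment gives total 193.
Compare {B, E}: its best feasible assignment gives total 196.
Every other set of open sites that can feasibly serve all demand totals ≥ 193 even under its best assignment. Minimum: 184.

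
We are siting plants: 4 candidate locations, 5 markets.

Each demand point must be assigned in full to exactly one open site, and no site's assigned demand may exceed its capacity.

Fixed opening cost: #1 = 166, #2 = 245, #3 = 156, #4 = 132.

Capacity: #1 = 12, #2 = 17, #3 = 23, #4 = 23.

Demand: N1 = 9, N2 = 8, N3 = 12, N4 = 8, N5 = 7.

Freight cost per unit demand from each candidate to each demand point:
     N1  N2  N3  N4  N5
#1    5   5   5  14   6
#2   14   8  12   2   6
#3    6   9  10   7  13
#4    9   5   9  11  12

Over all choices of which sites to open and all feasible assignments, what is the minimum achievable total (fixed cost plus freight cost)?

Open {#3, #4}; cheapest assignment that respects the capacities:
  #3 (cap 23, load 21): N1, N3 — cost 9×6 + 12×10 = 174
  #4 (cap 23, load 23): N2, N4, N5 — cost 8×5 + 8×11 + 7×12 = 212
  Shipping 386, fixed 288 → total 674.
  Any other capacity-feasible assignment to {#3, #4} ships for at least 386.
Compare {#1, #3, #4}: its best feasible assignment gives total 748.
Compare {#1, #2, #4}: its best feasible assignment gives total 782.
Every other set of open sites that can feasibly serve all demand totals ≥ 748 even under its best assignment. Minimum: 674.

674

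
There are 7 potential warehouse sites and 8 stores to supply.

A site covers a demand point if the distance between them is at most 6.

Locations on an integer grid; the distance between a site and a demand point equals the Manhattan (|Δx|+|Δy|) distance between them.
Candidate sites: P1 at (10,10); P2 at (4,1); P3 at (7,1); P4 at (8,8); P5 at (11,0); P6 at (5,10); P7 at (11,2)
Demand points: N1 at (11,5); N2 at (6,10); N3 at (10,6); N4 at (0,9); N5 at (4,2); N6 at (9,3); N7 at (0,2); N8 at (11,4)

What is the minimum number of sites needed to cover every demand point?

3

Coverage sets (demand points within 6 of each site):
  P1: {N1, N2, N3}
  P2: {N5, N7}
  P3: {N5, N6}
  P4: {N1, N2, N3, N6}
  P5: {N1, N6, N8}
  P6: {N2, N4}
  P7: {N1, N3, N6, N8}
No 2 sites suffice: every size-2 union leaves at least one demand point uncovered.
But {P2, P6, P7} covers everything, so the minimum is 3.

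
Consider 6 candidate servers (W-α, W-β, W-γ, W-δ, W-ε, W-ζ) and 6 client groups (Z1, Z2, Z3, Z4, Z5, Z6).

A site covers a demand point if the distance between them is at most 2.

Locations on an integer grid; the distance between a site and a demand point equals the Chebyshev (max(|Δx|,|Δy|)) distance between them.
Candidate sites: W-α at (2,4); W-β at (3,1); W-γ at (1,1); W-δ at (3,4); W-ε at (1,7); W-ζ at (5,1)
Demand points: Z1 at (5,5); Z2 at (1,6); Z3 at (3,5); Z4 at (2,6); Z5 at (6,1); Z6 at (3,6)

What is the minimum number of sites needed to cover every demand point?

2

Coverage sets (demand points within 2 of each site):
  W-α: {Z2, Z3, Z4, Z6}
  W-β: {}
  W-γ: {}
  W-δ: {Z1, Z2, Z3, Z4, Z6}
  W-ε: {Z2, Z3, Z4, Z6}
  W-ζ: {Z5}
No single site covers all 6 demand points.
But {W-δ, W-ζ} covers everything, so the minimum is 2.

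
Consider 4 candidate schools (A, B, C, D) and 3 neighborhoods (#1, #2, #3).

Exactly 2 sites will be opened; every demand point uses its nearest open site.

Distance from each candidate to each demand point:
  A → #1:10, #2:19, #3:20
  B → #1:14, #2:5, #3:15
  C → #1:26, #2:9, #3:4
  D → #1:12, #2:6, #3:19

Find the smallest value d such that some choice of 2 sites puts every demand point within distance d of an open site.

10

Open {A, C}.
  Farthest demand point is #1 at distance 10 (to A); all others are ≤ 10.
With {C, D} the worst case is 12.
With {B, C} the worst case is 14.
No size-2 selection achieves below 10.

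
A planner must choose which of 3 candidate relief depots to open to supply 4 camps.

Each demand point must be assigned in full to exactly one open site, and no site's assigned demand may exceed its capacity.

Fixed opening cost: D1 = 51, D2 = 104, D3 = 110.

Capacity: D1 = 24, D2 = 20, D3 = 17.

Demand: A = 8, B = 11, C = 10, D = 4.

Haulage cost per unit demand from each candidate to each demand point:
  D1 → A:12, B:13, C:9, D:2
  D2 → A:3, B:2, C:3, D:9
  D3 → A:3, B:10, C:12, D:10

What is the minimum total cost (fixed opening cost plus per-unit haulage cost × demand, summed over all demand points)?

Open {D1, D2}; cheapest assignment that respects the capacities:
  D1 (cap 24, load 14): C, D — cost 10×9 + 4×2 = 98
  D2 (cap 20, load 19): A, B — cost 8×3 + 11×2 = 46
  Shipping 144, fixed 155 → total 299.
  Any other capacity-feasible assignment to {D1, D2} ships for at least 144.
Compare {D1, D2, D3}: its best feasible assignment gives total 409.
Compare {D2, D3}: its best feasible assignment gives total 418.
Every other set of open sites that can feasibly serve all demand totals ≥ 409 even under its best assignment. Minimum: 299.

299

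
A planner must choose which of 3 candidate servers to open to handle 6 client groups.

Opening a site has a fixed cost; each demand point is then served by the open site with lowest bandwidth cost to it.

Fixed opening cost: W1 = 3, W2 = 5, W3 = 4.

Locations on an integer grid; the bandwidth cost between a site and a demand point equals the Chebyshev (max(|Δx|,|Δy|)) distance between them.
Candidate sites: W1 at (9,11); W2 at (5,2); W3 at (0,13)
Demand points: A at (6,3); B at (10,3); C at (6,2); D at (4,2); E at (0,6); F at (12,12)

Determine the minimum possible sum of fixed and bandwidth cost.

24

Open {W1, W2}: assign each demand point to its cheapest open site.
  A→W2 1, B→W2 5, C→W2 1, D→W2 1, E→W2 5, F→W1 3
  bandwidth cost 16, fixed 8 → total 24.
Compare {W2}: bandwidth cost 23 + fixed 5 = 28.
Compare {W1, W2, W3}: bandwidth cost 16 + fixed 12 = 28.
Compare {W2, W3}: bandwidth cost 23 + fixed 9 = 32.
All other subsets cost ≥ 28. Minimum total cost: 24.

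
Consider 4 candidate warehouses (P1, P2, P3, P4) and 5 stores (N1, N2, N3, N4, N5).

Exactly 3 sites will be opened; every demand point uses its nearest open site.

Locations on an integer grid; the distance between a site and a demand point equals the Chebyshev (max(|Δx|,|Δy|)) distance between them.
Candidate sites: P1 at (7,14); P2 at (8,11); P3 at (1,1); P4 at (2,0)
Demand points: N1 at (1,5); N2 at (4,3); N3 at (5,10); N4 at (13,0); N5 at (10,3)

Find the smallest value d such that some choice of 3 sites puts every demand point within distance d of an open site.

11

Open {P1, P2, P3}.
  Farthest demand point is N4 at distance 11 (to P2); all others are ≤ 11.
With {P1, P2, P4} the worst case is 11.
With {P1, P3, P4} the worst case is 11.
No size-3 selection achieves below 11.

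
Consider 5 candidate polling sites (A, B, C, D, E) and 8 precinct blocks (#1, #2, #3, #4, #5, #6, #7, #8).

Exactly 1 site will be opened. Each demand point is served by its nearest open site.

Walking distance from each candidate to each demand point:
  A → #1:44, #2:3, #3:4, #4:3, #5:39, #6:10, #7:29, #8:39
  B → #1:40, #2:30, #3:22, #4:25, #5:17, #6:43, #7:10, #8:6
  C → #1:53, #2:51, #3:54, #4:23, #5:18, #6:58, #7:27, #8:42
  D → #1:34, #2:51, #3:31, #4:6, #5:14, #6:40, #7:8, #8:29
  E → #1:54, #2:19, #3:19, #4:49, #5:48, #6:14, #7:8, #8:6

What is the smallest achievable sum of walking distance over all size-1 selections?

Open {A}.
  #1→A 44, #2→A 3, #3→A 4, #4→A 3, #5→A 39, #6→A 10, #7→A 29, #8→A 39  ⇒ total 171.
Compare {B}: total 193.
Compare {D}: total 213.
No size-1 selection does better; minimum is 171.

171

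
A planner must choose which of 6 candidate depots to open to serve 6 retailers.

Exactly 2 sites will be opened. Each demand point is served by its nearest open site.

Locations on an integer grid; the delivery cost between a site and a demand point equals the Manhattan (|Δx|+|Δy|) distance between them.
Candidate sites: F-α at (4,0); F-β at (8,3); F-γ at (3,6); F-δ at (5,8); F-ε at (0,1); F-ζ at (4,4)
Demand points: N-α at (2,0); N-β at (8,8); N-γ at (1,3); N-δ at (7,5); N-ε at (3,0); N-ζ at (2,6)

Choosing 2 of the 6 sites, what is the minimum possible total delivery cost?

21

Open {F-α, F-γ}.
  N-α→F-α 2, N-β→F-γ 7, N-γ→F-γ 5, N-δ→F-γ 5, N-ε→F-α 1, N-ζ→F-γ 1  ⇒ total 21.
Compare {F-α, F-δ}: total 22.
Compare {F-α, F-ζ}: total 23.
No size-2 selection does better; minimum is 21.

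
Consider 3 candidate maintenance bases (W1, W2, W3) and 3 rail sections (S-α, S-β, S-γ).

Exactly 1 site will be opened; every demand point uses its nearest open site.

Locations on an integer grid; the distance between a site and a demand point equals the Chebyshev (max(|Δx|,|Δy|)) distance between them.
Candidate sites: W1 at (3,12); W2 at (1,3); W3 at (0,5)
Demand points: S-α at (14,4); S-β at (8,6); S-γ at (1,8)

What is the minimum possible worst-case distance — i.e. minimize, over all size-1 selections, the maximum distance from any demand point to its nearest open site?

11

Open {W1}.
  Farthest demand point is S-α at distance 11 (to W1); all others are ≤ 11.
With {W2} the worst case is 13.
With {W3} the worst case is 14.
No size-1 selection achieves below 11.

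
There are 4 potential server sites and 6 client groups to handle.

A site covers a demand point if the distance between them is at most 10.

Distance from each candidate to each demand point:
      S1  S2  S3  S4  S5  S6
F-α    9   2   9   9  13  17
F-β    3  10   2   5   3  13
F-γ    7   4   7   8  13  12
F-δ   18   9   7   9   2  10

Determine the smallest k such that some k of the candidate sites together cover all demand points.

Coverage sets (demand points within 10 of each site):
  F-α: {S1, S2, S3, S4}
  F-β: {S1, S2, S3, S4, S5}
  F-γ: {S1, S2, S3, S4}
  F-δ: {S2, S3, S4, S5, S6}
No single site covers all 6 demand points.
But {F-α, F-δ} covers everything, so the minimum is 2.

2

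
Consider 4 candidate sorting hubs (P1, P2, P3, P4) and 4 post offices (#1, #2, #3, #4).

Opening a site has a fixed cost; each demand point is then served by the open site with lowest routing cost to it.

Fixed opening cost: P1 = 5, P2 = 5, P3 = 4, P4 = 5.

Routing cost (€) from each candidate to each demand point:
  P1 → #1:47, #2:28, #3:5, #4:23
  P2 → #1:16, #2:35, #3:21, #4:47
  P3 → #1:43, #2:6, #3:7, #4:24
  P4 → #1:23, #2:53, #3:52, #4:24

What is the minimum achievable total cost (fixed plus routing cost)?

62

Open {P2, P3}: assign each demand point to its cheapest open site.
  #1→P2 16, #2→P3 6, #3→P3 7, #4→P3 24
  routing cost 53, fixed 9 → total 62.
Compare {P1, P2, P3}: routing cost 50 + fixed 14 = 64.
Compare {P2, P3, P4}: routing cost 53 + fixed 14 = 67.
Compare {P3, P4}: routing cost 60 + fixed 9 = 69.
All other subsets cost ≥ 64. Minimum total cost: 62.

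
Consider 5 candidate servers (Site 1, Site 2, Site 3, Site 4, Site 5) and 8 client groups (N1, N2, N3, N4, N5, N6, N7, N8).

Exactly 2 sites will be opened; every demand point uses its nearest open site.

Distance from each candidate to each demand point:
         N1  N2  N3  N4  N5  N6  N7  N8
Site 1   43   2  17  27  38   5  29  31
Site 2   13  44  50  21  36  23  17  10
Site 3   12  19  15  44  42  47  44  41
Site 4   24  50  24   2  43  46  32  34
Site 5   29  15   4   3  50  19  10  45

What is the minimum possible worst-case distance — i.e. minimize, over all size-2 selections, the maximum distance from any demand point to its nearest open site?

Open {Site 1, Site 2}.
  Farthest demand point is N5 at distance 36 (to Site 2); all others are ≤ 36.
With {Site 2, Site 3} the worst case is 36.
With {Site 2, Site 5} the worst case is 36.
No size-2 selection achieves below 36.

36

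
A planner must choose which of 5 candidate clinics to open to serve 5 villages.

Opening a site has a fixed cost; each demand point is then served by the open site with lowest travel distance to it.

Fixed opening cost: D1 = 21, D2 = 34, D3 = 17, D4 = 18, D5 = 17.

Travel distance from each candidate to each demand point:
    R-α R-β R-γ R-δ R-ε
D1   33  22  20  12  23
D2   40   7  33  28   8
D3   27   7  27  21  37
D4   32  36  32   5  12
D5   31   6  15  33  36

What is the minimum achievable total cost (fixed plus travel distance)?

104

Open {D4, D5}: assign each demand point to its cheapest open site.
  R-α→D5 31, R-β→D5 6, R-γ→D5 15, R-δ→D4 5, R-ε→D4 12
  travel distance 69, fixed 35 → total 104.
Compare {D3, D4}: travel distance 78 + fixed 35 = 113.
Compare {D3, D4, D5}: travel distance 65 + fixed 52 = 117.
Compare {D1, D5}: travel distance 87 + fixed 38 = 125.
All other subsets cost ≥ 113. Minimum total cost: 104.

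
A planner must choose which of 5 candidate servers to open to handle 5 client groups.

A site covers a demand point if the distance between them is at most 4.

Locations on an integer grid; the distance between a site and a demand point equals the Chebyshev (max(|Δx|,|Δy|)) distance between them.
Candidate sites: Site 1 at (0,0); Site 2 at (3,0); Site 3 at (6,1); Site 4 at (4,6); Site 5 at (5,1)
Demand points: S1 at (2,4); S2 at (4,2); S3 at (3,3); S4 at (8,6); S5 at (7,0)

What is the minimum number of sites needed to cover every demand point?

Coverage sets (demand points within 4 of each site):
  Site 1: {S1, S2, S3}
  Site 2: {S1, S2, S3, S5}
  Site 3: {S1, S2, S3, S5}
  Site 4: {S1, S2, S3, S4}
  Site 5: {S1, S2, S3, S5}
No single site covers all 5 demand points.
But {Site 2, Site 4} covers everything, so the minimum is 2.

2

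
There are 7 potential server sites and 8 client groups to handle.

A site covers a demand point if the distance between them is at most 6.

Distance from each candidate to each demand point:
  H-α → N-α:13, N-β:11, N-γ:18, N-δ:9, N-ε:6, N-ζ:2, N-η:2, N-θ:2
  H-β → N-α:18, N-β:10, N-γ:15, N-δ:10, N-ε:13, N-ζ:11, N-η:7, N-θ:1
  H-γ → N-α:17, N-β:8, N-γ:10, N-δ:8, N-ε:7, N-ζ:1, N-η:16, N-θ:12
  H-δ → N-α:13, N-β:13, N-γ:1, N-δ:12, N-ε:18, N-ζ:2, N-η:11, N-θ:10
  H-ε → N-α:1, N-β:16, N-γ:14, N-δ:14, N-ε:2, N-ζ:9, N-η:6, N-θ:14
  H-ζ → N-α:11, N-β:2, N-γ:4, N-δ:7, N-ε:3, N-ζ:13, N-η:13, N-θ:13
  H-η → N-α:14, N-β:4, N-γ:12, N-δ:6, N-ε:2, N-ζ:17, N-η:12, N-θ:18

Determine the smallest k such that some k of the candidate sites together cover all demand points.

4

Coverage sets (demand points within 6 of each site):
  H-α: {N-ε, N-ζ, N-η, N-θ}
  H-β: {N-θ}
  H-γ: {N-ζ}
  H-δ: {N-γ, N-ζ}
  H-ε: {N-α, N-ε, N-η}
  H-ζ: {N-β, N-γ, N-ε}
  H-η: {N-β, N-δ, N-ε}
No 3 sites suffice: every size-3 union leaves at least one demand point uncovered.
But {H-α, H-δ, H-ε, H-η} covers everything, so the minimum is 4.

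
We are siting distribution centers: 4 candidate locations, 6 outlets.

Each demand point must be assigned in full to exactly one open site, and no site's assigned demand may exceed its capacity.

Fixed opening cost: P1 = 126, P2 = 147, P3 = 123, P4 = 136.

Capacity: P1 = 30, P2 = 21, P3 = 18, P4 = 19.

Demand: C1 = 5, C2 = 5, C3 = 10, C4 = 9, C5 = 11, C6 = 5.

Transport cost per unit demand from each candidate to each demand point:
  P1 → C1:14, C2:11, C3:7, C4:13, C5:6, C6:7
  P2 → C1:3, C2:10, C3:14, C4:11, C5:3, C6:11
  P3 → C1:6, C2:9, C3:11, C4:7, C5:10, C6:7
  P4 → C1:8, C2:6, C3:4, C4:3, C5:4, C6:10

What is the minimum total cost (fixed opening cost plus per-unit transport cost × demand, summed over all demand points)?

530

Open {P1, P4}; cheapest assignment that respects the capacities:
  P1 (cap 30, load 26): C3, C5, C6 — cost 10×7 + 11×6 + 5×7 = 171
  P4 (cap 19, load 19): C1, C2, C4 — cost 5×8 + 5×6 + 9×3 = 97
  Shipping 268, fixed 262 → total 530.
  Any other capacity-feasible assignment to {P1, P4} ships for at least 268.
Compare {P1, P2}: its best feasible assignment gives total 593.
Compare {P2, P3, P4}: its best feasible assignment gives total 601.
Every other set of open sites that can feasibly serve all demand totals ≥ 593 even under its best assignment. Minimum: 530.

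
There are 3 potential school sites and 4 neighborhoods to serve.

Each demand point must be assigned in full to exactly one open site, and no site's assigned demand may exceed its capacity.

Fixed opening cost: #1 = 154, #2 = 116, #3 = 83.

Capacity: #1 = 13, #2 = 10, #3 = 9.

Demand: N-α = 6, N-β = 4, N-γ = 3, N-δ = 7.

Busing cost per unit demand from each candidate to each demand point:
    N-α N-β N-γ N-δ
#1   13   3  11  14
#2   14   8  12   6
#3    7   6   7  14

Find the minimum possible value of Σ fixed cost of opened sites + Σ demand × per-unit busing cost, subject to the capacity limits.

410

Open {#1, #3}; cheapest assignment that respects the capacities:
  #1 (cap 13, load 11): N-β, N-δ — cost 4×3 + 7×14 = 110
  #3 (cap 9, load 9): N-α, N-γ — cost 6×7 + 3×7 = 63
  Shipping 173, fixed 237 → total 410.
  Any other capacity-feasible assignment to {#1, #3} ships for at least 173.
Compare {#1, #2}: its best feasible assignment gives total 435.
Compare {#1, #2, #3}: its best feasible assignment gives total 470.
Every other set of open sites that can feasibly serve all demand totals ≥ 435 even under its best assignment. Minimum: 410.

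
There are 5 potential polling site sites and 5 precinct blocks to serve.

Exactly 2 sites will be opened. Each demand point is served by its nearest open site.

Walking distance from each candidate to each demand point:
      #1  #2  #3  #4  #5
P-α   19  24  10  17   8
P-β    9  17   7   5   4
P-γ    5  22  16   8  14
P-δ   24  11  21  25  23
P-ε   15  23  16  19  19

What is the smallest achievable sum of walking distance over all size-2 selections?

Open {P-β, P-δ}.
  #1→P-β 9, #2→P-δ 11, #3→P-β 7, #4→P-β 5, #5→P-β 4  ⇒ total 36.
Compare {P-β, P-γ}: total 38.
Compare {P-α, P-β}: total 42.
No size-2 selection does better; minimum is 36.

36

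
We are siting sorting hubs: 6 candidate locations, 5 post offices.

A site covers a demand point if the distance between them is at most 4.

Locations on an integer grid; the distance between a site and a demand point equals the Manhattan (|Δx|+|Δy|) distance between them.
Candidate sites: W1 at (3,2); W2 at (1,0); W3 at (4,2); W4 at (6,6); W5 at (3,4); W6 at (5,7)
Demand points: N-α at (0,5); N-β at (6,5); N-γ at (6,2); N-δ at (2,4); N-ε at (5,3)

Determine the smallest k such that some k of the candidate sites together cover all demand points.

Coverage sets (demand points within 4 of each site):
  W1: {N-γ, N-δ, N-ε}
  W2: {}
  W3: {N-γ, N-δ, N-ε}
  W4: {N-β, N-γ, N-ε}
  W5: {N-α, N-β, N-δ, N-ε}
  W6: {N-β, N-ε}
No single site covers all 5 demand points.
But {W1, W5} covers everything, so the minimum is 2.

2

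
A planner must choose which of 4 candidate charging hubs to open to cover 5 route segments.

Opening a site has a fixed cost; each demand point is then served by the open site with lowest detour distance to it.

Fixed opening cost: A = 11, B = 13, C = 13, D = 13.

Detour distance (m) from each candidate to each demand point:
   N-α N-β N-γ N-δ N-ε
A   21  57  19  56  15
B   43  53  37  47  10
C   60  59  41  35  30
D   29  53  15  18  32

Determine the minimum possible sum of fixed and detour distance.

Open {A, D}: assign each demand point to its cheapest open site.
  N-α→A 21, N-β→D 53, N-γ→D 15, N-δ→D 18, N-ε→A 15
  detour distance 122, fixed 24 → total 146.
Compare {B, D}: detour distance 125 + fixed 26 = 151.
Compare {A, B, D}: detour distance 117 + fixed 37 = 154.
Compare {A, C, D}: detour distance 122 + fixed 37 = 159.
All other subsets cost ≥ 151. Minimum total cost: 146.

146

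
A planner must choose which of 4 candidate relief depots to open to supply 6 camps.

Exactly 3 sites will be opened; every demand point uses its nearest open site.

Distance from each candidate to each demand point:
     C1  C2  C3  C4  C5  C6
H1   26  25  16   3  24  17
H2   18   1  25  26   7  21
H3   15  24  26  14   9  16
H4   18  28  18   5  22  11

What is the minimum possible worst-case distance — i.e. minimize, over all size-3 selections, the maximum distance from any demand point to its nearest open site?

16

Open {H1, H2, H3}.
  Farthest demand point is C3 at distance 16 (to H1); all others are ≤ 16.
With {H1, H2, H4} the worst case is 18.
With {H2, H3, H4} the worst case is 18.
No size-3 selection achieves below 16.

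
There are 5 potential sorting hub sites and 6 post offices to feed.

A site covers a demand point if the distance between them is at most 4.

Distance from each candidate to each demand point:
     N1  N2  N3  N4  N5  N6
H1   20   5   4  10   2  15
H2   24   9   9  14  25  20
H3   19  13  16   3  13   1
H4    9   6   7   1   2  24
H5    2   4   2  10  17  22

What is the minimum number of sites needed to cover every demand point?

3

Coverage sets (demand points within 4 of each site):
  H1: {N3, N5}
  H2: {}
  H3: {N4, N6}
  H4: {N4, N5}
  H5: {N1, N2, N3}
No 2 sites suffice: every size-2 union leaves at least one demand point uncovered.
But {H1, H3, H5} covers everything, so the minimum is 3.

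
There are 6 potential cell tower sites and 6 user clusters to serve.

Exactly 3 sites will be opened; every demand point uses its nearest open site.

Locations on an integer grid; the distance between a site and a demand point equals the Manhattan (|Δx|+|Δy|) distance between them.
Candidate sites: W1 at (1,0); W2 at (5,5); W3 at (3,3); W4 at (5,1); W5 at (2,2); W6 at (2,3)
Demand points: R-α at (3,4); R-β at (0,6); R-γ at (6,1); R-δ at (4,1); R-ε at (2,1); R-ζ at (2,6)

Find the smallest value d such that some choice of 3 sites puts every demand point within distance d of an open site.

Open {W1, W2, W6}.
  Farthest demand point is R-β at distance 5 (to W6); all others are ≤ 5.
With {W1, W3, W6} the worst case is 5.
With {W1, W4, W6} the worst case is 5.
No size-3 selection achieves below 5.

5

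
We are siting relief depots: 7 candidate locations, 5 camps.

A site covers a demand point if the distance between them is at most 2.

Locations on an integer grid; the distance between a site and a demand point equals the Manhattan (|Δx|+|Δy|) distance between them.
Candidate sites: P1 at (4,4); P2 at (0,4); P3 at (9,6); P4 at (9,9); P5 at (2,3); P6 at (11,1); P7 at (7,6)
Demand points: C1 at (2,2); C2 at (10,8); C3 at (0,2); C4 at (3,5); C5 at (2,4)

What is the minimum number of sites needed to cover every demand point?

4

Coverage sets (demand points within 2 of each site):
  P1: {C4, C5}
  P2: {C3, C5}
  P3: {}
  P4: {C2}
  P5: {C1, C5}
  P6: {}
  P7: {}
No 3 sites suffice: every size-3 union leaves at least one demand point uncovered.
But {P1, P2, P4, P5} covers everything, so the minimum is 4.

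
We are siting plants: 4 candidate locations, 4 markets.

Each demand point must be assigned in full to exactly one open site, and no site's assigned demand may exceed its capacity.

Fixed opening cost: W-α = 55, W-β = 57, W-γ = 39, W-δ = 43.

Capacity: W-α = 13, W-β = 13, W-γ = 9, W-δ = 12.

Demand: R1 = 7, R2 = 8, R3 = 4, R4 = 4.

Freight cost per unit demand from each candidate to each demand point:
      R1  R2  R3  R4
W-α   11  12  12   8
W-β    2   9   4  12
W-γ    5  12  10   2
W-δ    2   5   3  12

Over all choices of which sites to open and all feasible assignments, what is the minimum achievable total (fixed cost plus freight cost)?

213

Open {W-β, W-γ, W-δ}; cheapest assignment that respects the capacities:
  W-β (cap 13, load 7): R1 — cost 7×2 = 14
  W-γ (cap 9, load 4): R4 — cost 4×2 = 8
  W-δ (cap 12, load 12): R2, R3 — cost 8×5 + 4×3 = 52
  Shipping 74, fixed 139 → total 213.
  Any other capacity-feasible assignment to {W-β, W-γ, W-δ} ships for at least 74.
Compare {W-β, W-δ}: its best feasible assignment gives total 214.
Compare {W-α, W-δ}: its best feasible assignment gives total 252.
Every other set of open sites that can feasibly serve all demand totals ≥ 214 even under its best assignment. Minimum: 213.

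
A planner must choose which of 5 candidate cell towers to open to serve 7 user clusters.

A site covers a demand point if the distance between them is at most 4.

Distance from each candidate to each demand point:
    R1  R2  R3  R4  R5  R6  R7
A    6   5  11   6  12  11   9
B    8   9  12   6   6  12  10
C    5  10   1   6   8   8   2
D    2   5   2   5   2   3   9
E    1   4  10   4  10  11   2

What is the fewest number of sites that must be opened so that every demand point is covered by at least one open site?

2

Coverage sets (demand points within 4 of each site):
  A: {}
  B: {}
  C: {R3, R7}
  D: {R1, R3, R5, R6}
  E: {R1, R2, R4, R7}
No single site covers all 7 demand points.
But {D, E} covers everything, so the minimum is 2.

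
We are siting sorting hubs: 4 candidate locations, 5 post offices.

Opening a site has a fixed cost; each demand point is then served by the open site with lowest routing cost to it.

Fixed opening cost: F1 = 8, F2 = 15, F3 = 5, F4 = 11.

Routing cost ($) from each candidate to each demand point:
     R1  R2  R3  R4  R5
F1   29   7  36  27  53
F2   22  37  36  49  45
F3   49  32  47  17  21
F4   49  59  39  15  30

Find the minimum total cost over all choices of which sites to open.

Open {F1, F3}: assign each demand point to its cheapest open site.
  R1→F1 29, R2→F1 7, R3→F1 36, R4→F3 17, R5→F3 21
  routing cost 110, fixed 13 → total 123.
Compare {F1, F2, F3}: routing cost 103 + fixed 28 = 131.
Compare {F1, F3, F4}: routing cost 108 + fixed 24 = 132.
Compare {F1, F4}: routing cost 117 + fixed 19 = 136.
All other subsets cost ≥ 131. Minimum total cost: 123.

123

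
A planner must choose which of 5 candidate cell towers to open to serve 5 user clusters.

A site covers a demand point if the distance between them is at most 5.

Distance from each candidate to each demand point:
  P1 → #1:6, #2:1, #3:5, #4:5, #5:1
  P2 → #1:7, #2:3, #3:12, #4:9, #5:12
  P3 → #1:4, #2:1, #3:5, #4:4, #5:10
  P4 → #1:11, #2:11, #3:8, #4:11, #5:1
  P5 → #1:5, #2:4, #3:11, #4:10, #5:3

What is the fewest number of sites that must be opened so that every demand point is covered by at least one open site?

2

Coverage sets (demand points within 5 of each site):
  P1: {#2, #3, #4, #5}
  P2: {#2}
  P3: {#1, #2, #3, #4}
  P4: {#5}
  P5: {#1, #2, #5}
No single site covers all 5 demand points.
But {P1, P3} covers everything, so the minimum is 2.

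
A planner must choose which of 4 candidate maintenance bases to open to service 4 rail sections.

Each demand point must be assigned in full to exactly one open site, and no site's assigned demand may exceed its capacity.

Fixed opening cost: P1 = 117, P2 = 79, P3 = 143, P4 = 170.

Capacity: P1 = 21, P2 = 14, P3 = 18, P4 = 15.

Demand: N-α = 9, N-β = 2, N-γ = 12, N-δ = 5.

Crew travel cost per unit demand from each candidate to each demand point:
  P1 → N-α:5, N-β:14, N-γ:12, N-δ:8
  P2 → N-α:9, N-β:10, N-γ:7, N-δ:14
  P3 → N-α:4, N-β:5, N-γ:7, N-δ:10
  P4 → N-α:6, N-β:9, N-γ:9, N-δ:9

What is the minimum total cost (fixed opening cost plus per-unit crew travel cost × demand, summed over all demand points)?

Open {P1, P2}; cheapest assignment that respects the capacities:
  P1 (cap 21, load 14): N-α, N-δ — cost 9×5 + 5×8 = 85
  P2 (cap 14, load 14): N-β, N-γ — cost 2×10 + 12×7 = 104
  Shipping 189, fixed 196 → total 385.
  Any other capacity-feasible assignment to {P1, P2} ships for at least 189.
Compare {P2, P3}: its best feasible assignment gives total 402.
Compare {P1, P3}: its best feasible assignment gives total 439.
Every other set of open sites that can feasibly serve all demand totals ≥ 402 even under its best assignment. Minimum: 385.

385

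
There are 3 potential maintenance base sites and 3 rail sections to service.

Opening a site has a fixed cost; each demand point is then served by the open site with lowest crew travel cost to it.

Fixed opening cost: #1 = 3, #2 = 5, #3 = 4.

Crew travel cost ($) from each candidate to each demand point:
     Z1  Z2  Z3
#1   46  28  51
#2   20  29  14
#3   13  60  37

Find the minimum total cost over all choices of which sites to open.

65

Open {#2, #3}: assign each demand point to its cheapest open site.
  Z1→#3 13, Z2→#2 29, Z3→#2 14
  crew travel cost 56, fixed 9 → total 65.
Compare {#1, #2, #3}: crew travel cost 55 + fixed 12 = 67.
Compare {#2}: crew travel cost 63 + fixed 5 = 68.
Compare {#1, #2}: crew travel cost 62 + fixed 8 = 70.
All other subsets cost ≥ 67. Minimum total cost: 65.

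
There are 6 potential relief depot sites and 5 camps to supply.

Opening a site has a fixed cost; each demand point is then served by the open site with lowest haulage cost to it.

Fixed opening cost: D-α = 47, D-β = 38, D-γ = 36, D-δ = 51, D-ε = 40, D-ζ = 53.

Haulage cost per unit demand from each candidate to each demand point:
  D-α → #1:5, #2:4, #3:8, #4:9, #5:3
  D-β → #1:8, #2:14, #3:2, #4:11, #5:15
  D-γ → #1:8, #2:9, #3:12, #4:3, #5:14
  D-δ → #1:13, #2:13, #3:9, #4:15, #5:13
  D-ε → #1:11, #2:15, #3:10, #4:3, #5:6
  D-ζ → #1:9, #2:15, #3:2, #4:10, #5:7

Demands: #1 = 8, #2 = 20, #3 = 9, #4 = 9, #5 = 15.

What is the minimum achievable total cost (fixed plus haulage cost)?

Open {D-α, D-β, D-γ}: assign each demand point to its cheapest open site.
  #1→D-α 8×5=40, #2→D-α 20×4=80, #3→D-β 9×2=18, #4→D-γ 9×3=27, #5→D-α 15×3=45
  haulage cost 210, fixed 121 → total 331.
Compare {D-α, D-β, D-ε}: haulage cost 210 + fixed 125 = 335.
Compare {D-α, D-γ, D-ζ}: haulage cost 210 + fixed 136 = 346.
Compare {D-α, D-γ}: haulage cost 264 + fixed 83 = 347.
All other subsets cost ≥ 335. Minimum total cost: 331.

331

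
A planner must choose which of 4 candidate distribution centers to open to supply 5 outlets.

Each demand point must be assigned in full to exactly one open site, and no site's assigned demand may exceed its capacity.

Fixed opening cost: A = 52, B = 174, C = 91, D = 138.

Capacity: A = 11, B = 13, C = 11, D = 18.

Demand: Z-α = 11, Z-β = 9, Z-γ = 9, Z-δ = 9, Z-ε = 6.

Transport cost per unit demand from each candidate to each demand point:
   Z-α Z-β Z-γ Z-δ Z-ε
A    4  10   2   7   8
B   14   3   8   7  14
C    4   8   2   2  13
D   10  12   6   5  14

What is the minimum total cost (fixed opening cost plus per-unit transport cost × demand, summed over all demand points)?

Open {A, B, C, D}; cheapest assignment that respects the capacities:
  A (cap 11, load 11): Z-α — cost 11×4 = 44
  B (cap 13, load 9): Z-β — cost 9×3 = 27
  C (cap 11, load 9): Z-γ — cost 9×2 = 18
  D (cap 18, load 15): Z-δ, Z-ε — cost 9×5 + 6×14 = 129
  Shipping 218, fixed 455 → total 673.
  Any other capacity-feasible assignment to {A, B, C, D} ships for at least 218.
Total demand is 44 and no other set of sites has combined capacity ≥ 44, so {A, B, C, D} is the only feasible choice of open sites. Minimum: 673.

673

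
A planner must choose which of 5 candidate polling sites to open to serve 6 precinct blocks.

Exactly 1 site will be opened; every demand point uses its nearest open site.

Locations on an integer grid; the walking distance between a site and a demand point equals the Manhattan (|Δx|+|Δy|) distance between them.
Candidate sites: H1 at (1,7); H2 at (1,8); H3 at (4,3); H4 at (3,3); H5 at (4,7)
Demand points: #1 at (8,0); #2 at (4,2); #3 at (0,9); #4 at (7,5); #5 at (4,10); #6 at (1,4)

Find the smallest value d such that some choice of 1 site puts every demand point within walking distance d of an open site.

Open {H4}.
  Farthest demand point is #3 at walking distance 9 (to H4); all others are ≤ 9.
With {H3} the worst case is 10.
With {H5} the worst case is 11.
No size-1 selection achieves below 9.

9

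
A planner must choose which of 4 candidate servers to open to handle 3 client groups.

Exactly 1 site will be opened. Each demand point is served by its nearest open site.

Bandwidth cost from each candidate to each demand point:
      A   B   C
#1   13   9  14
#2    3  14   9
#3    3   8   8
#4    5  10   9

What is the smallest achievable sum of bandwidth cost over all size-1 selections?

19

Open {#3}.
  A→#3 3, B→#3 8, C→#3 8  ⇒ total 19.
Compare {#4}: total 24.
Compare {#2}: total 26.
No size-1 selection does better; minimum is 19.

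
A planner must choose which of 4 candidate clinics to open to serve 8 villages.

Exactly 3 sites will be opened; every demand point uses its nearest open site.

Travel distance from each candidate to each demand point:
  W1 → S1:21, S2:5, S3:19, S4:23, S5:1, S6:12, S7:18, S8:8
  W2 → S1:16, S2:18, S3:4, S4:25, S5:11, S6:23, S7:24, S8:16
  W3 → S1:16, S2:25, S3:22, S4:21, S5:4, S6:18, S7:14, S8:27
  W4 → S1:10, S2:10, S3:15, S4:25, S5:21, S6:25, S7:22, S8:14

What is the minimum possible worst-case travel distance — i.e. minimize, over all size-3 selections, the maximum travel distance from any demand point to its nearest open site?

Open {W1, W2, W3}.
  Farthest demand point is S4 at travel distance 21 (to W3); all others are ≤ 21.
With {W1, W3, W4} the worst case is 21.
With {W2, W3, W4} the worst case is 21.
No size-3 selection achieves below 21.

21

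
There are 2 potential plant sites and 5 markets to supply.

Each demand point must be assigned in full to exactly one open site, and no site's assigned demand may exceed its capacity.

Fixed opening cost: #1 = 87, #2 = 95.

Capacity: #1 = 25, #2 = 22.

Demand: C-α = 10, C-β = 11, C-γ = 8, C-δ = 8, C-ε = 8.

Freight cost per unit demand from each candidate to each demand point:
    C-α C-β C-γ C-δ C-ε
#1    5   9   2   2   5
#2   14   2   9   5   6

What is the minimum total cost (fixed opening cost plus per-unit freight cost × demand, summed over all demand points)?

416

Open {#1, #2}; cheapest assignment that respects the capacities:
  #1 (cap 25, load 24): C-γ, C-δ, C-ε — cost 8×2 + 8×2 + 8×5 = 72
  #2 (cap 22, load 21): C-α, C-β — cost 10×14 + 11×2 = 162
  Shipping 234, fixed 182 → total 416.
  Any other capacity-feasible assignment to {#1, #2} ships for at least 234.
Total demand is 45 and no other set of sites has combined capacity ≥ 45, so {#1, #2} is the only feasible choice of open sites. Minimum: 416.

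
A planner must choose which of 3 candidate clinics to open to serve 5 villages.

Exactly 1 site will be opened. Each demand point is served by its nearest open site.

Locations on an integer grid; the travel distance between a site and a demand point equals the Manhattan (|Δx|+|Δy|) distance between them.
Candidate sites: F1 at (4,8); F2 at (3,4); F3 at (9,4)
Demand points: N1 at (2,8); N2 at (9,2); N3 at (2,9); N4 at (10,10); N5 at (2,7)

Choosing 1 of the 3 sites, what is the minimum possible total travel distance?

Open {F1}.
  N1→F1 2, N2→F1 11, N3→F1 3, N4→F1 8, N5→F1 3  ⇒ total 27.
Compare {F2}: total 36.
Compare {F3}: total 42.

27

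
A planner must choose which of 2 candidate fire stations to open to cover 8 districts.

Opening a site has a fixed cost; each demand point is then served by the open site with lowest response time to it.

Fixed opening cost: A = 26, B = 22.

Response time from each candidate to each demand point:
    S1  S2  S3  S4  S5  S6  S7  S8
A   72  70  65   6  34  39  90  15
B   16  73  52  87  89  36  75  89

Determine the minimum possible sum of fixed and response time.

Open {A, B}: assign each demand point to its cheapest open site.
  S1→B 16, S2→A 70, S3→B 52, S4→A 6, S5→A 34, S6→B 36, S7→B 75, S8→A 15
  response time 304, fixed 48 → total 352.
Compare {A}: response time 391 + fixed 26 = 417.
Compare {B}: response time 517 + fixed 22 = 539.

352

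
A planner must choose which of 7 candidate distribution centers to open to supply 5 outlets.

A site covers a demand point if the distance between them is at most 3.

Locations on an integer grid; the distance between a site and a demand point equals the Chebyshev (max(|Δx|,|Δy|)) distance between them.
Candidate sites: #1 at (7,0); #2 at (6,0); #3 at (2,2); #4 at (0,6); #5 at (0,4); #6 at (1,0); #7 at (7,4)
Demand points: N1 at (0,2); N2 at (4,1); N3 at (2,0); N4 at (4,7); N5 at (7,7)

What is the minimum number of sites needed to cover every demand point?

2

Coverage sets (demand points within 3 of each site):
  #1: {N2}
  #2: {N2}
  #3: {N1, N2, N3}
  #4: {}
  #5: {N1}
  #6: {N1, N2, N3}
  #7: {N2, N4, N5}
No single site covers all 5 demand points.
But {#3, #7} covers everything, so the minimum is 2.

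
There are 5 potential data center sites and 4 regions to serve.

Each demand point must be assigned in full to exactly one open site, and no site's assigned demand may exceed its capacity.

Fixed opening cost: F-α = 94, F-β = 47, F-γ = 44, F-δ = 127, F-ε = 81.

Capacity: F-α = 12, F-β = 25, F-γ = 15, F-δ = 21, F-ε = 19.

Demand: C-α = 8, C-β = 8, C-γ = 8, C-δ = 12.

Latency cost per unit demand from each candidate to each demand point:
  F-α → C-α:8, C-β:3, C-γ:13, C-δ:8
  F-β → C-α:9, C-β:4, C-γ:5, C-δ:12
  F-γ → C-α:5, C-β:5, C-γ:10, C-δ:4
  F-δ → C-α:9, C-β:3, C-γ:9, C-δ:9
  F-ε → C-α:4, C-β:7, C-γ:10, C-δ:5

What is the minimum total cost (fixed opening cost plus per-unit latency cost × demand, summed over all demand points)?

Open {F-β, F-γ}; cheapest assignment that respects the capacities:
  F-β (cap 25, load 24): C-α, C-β, C-γ — cost 8×9 + 8×4 + 8×5 = 144
  F-γ (cap 15, load 12): C-δ — cost 12×4 = 48
  Shipping 192, fixed 91 → total 283.
  Any other capacity-feasible assignment to {F-β, F-γ} ships for at least 192.
Compare {F-β, F-γ, F-ε}: its best feasible assignment gives total 324.
Compare {F-β, F-ε}: its best feasible assignment gives total 332.
Every other set of open sites that can feasibly serve all demand totals ≥ 324 even under its best assignment. Minimum: 283.

283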